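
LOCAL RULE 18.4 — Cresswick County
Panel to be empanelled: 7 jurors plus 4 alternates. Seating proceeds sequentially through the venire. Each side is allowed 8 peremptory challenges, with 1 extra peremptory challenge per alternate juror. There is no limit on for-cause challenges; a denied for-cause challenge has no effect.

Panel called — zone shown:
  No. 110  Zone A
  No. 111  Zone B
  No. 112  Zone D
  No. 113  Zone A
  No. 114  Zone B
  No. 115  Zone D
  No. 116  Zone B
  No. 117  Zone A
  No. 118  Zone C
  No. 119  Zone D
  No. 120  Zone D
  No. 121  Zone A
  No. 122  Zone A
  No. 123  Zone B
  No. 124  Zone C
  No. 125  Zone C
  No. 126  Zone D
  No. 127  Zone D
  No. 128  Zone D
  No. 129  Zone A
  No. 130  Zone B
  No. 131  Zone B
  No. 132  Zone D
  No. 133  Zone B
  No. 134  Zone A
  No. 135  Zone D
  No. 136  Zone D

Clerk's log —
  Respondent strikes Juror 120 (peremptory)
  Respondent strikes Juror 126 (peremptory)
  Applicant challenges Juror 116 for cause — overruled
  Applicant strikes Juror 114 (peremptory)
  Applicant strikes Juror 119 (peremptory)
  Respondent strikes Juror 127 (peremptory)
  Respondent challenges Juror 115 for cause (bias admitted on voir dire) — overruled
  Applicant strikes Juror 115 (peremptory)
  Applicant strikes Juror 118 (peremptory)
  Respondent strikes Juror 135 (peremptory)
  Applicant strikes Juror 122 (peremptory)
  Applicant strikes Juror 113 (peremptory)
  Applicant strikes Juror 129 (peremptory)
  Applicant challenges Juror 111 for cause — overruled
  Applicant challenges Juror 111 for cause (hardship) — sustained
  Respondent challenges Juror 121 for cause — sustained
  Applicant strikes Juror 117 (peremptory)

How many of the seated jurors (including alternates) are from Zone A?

Removed: #111, #113, #114, #115, #117, #118, #119, #120, #121, #122, #126, #127, #129, #135.
Seated (11 incl. alternates): #110, #112, #116, #123, #124, #125, #128, #130, #131, #132, #133.
Of those, in Zone A: #110 → 1.

1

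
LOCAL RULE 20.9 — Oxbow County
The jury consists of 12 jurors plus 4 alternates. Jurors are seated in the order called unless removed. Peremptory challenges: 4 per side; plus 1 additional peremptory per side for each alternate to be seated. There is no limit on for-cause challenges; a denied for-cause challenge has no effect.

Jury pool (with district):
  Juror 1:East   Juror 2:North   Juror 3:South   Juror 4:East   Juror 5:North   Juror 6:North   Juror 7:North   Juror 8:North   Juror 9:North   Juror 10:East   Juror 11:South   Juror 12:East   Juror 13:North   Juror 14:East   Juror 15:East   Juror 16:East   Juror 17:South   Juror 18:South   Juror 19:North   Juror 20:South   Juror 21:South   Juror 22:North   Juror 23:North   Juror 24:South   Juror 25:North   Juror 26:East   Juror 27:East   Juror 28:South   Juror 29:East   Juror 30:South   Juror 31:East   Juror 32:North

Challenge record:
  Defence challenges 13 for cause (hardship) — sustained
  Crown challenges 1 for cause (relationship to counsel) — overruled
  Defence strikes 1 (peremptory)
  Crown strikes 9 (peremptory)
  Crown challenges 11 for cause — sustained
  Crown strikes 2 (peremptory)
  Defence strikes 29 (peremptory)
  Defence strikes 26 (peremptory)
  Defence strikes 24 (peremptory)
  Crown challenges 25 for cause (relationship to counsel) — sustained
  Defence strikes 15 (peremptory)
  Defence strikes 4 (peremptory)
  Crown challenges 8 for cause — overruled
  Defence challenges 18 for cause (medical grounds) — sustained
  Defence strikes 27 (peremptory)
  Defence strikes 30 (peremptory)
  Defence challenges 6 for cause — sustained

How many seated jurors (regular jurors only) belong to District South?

Removed: #1, #2, #4, #6, #9, #11, #13, #15, #18, #24, #25, #26, #27, #29, #30.
Seated jurors 1–12: #3, #5, #7, #8, #10, #12, #14, #16, #17, #19, #20, #21 (alternates #22, #23, #28, #31 not counted).
Of those, in District South: #3, #17, #20, #21 → 4.

4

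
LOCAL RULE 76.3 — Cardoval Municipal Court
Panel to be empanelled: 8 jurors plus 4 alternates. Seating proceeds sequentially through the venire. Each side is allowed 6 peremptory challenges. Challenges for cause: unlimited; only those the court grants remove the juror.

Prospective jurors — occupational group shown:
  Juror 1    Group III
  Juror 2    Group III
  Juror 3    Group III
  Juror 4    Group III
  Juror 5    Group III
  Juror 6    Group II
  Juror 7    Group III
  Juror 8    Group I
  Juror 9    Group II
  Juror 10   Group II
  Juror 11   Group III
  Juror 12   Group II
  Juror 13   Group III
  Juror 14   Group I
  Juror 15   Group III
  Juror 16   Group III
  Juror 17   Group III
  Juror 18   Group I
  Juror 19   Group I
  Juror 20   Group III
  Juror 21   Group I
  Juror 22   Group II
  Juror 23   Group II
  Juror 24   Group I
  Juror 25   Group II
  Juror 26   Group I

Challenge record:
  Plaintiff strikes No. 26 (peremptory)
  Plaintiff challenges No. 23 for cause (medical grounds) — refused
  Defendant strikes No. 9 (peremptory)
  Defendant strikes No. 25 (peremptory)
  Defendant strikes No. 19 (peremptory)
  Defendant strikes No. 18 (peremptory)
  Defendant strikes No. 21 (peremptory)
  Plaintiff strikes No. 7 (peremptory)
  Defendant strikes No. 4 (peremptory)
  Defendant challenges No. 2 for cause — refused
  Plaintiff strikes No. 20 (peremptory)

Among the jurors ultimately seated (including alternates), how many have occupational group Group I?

Removed: #4, #7, #9, #18, #19, #20, #21, #25, #26.
Seated (12 incl. alternates): #1, #2, #3, #5, #6, #8, #10, #11, #12, #13, #14, #15.
Of those, in Group I: #8, #14 → 2.

2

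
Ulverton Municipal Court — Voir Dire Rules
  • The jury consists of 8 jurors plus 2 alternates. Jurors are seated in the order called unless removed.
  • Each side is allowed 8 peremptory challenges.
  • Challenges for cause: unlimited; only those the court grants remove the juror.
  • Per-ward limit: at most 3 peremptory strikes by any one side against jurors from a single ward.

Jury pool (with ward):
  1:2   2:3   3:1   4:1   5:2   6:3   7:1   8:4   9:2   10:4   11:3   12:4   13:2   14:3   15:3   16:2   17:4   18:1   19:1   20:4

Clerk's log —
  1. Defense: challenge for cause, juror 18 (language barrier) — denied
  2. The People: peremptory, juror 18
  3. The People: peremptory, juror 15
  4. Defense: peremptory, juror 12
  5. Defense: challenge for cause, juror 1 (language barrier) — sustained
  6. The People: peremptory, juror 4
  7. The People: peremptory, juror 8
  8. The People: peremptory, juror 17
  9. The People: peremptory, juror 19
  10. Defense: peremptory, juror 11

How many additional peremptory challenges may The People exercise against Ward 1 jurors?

The People peremptories so far: #18, #15, #4, #8, #17, #19 — 6 of 8 used, 2 left overall.
Against Ward 1: #18, #4, #19 — 3 used; per-ward cap 3 leaves 0.
Binding limit: min(2, 0) = 0.

0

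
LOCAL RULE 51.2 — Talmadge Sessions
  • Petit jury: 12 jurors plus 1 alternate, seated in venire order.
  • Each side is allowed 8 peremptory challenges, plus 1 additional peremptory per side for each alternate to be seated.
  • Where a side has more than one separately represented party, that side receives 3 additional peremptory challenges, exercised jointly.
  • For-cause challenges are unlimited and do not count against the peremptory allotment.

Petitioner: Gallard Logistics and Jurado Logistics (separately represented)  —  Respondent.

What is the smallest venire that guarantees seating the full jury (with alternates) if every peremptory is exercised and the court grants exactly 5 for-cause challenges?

Seats to fill: 12 + 1 alternates = 13.
Peremptories — Petitioner: 8 + 1×1 + 3 = 12; Respondent: 8 + 1×1 = 9; total 21.
For-cause removals: 5.
Minimum venire: 13 + 21 + 5 = 39.

39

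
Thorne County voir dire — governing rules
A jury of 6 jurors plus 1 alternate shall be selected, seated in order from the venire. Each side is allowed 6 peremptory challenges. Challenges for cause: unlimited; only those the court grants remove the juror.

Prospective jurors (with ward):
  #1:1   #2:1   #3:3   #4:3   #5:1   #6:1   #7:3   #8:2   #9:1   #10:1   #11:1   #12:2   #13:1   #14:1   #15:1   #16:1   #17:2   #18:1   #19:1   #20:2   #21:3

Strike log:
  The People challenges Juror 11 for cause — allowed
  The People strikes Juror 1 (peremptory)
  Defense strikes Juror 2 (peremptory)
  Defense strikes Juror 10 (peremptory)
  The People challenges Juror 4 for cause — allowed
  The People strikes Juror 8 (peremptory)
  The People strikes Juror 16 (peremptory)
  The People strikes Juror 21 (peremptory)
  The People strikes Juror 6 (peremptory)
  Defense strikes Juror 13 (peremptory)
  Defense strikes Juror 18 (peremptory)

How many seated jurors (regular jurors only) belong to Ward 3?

2

Removed: #1, #2, #4, #6, #8, #10, #11, #13, #16, #18, #21.
Seated jurors 1–6: #3, #5, #7, #9, #12, #14 (alternates #15 not counted).
Of those, in Ward 3: #3, #7 → 2.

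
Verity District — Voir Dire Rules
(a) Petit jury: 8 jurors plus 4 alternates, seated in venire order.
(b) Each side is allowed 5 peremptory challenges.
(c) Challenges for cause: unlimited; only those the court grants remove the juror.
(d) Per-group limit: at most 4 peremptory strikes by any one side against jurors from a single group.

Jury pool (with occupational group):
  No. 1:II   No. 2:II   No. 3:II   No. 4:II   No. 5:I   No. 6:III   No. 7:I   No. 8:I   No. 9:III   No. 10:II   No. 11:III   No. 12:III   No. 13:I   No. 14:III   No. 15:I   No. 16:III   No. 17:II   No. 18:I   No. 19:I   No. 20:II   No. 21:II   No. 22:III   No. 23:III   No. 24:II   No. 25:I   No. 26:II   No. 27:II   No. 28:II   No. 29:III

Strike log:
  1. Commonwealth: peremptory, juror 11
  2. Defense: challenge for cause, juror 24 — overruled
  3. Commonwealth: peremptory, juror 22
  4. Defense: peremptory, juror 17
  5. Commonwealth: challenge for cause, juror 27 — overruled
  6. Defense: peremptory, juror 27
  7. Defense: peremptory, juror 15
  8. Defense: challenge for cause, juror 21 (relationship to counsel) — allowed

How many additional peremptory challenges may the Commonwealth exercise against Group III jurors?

Commonwealth peremptories so far: #11, #22 — 2 of 5 used, 3 left overall.
Against Group III: #11, #22 — 2 used; per-group cap 4 leaves 2.
Binding limit: min(3, 2) = 2.

2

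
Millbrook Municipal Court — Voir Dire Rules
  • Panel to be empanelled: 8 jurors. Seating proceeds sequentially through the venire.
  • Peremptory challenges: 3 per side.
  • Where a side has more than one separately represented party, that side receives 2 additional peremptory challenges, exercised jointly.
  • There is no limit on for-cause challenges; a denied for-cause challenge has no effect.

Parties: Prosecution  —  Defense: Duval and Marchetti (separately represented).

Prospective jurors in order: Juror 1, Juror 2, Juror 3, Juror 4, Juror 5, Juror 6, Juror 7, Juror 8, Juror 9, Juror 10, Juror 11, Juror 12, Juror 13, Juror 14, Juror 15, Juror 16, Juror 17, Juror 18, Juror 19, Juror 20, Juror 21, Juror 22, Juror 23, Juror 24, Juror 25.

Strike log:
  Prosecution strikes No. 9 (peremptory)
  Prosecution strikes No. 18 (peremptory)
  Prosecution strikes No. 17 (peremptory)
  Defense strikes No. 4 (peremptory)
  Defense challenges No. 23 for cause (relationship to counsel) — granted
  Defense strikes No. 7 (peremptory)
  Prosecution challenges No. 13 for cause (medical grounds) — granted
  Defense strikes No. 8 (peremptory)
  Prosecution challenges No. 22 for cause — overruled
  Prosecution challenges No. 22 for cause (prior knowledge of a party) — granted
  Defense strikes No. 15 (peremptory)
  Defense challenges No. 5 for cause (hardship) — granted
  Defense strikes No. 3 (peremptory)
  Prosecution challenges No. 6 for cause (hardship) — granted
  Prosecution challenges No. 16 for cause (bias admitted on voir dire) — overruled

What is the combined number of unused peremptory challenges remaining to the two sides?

Prosecution allotment: 3. Defense allotment: 3 base + 2 multi-party = 5.
Prosecution peremptories used: #9, #18, #17 — 3 (for-cause on #13, #22, #22, #6, #16 don't count).
Defense peremptories used: #4, #7, #8, #15, #3 — 5 (for-cause on #23, #5 don't count).
Remaining: (3 − 3) + (5 − 5) = 0.

0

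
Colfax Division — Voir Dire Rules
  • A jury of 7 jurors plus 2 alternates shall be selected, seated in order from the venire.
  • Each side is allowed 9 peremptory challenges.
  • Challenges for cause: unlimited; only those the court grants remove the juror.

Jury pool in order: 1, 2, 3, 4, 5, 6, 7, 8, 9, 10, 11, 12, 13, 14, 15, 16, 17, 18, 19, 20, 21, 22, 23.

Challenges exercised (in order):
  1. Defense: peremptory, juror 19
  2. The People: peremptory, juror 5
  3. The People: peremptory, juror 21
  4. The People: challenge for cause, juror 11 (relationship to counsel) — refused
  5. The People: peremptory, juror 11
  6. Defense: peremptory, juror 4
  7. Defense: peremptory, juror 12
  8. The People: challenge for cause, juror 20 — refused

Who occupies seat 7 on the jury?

Removed: #4, #5, #11, #12, #19, #21. (#20 stays — for-cause denied.)
Seating in order: seats 1–7 → #1, #2, #3, #6, #7, #8, #9; alternates → #10, #13.
So seat 7 is #9.

9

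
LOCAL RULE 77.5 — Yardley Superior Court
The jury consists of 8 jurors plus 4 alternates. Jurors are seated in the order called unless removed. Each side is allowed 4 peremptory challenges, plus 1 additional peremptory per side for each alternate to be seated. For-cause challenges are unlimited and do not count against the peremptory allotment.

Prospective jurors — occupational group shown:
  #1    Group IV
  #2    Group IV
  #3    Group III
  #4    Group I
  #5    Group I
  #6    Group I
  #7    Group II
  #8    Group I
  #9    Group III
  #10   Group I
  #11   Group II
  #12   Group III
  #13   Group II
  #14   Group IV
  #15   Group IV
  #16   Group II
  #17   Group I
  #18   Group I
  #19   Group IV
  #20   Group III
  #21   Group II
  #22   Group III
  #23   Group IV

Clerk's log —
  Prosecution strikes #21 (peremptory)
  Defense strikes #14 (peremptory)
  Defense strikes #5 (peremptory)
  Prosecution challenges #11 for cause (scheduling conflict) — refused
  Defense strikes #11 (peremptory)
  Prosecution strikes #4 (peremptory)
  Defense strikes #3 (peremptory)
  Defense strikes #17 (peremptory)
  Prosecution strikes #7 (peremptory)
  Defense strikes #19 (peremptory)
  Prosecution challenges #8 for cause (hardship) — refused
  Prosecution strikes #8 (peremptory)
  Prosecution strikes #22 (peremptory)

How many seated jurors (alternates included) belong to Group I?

3

Removed: #3, #4, #5, #7, #8, #11, #14, #17, #19, #21, #22.
Seated (12 incl. alternates): #1, #2, #6, #9, #10, #12, #13, #15, #16, #18, #20, #23.
Of those, in Group I: #6, #10, #18 → 3.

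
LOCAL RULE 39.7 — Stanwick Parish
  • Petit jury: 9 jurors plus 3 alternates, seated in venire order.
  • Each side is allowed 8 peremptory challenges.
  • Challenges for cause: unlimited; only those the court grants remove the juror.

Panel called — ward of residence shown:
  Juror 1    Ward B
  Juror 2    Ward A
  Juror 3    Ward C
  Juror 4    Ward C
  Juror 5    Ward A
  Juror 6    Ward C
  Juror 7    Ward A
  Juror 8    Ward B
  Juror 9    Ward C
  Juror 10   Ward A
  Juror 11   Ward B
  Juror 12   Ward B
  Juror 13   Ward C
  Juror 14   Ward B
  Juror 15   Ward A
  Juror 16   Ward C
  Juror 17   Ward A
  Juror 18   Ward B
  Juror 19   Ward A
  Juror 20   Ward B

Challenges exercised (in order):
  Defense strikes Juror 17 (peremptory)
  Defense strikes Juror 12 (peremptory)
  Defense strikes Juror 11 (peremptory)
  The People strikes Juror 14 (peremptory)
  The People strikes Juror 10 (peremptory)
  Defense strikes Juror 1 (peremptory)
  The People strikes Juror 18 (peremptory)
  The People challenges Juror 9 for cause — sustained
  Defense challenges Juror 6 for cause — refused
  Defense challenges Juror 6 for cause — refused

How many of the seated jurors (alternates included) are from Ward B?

Removed: #1, #9, #10, #11, #12, #14, #17, #18.
Seated (12 incl. alternates): #2, #3, #4, #5, #6, #7, #8, #13, #15, #16, #19, #20.
Of those, in Ward B: #8, #20 → 2.

2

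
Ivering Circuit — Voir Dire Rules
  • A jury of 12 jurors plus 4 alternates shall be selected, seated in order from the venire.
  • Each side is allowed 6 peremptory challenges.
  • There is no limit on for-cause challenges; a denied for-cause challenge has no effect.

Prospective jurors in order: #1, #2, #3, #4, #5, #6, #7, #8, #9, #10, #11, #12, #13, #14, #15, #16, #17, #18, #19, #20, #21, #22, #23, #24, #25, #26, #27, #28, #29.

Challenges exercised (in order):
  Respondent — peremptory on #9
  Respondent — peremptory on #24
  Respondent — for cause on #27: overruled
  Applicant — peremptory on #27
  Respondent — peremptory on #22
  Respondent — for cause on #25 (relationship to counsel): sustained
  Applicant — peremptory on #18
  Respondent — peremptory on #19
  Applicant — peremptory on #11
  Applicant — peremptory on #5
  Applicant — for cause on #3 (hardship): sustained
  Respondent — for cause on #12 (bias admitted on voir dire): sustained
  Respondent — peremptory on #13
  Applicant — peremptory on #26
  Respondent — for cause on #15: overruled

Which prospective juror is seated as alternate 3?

Removed: #3, #5, #9, #11, #12, #13, #18, #19, #22, #24, #25, #26, #27. (#15 stays — for-cause denied.)
Seating in order: seats 1–12 → #1, #2, #4, #6, #7, #8, #10, #14, #15, #16, #17, #20; alternates → #21, #23, #28, #29.
So alternate 3 is #28.

28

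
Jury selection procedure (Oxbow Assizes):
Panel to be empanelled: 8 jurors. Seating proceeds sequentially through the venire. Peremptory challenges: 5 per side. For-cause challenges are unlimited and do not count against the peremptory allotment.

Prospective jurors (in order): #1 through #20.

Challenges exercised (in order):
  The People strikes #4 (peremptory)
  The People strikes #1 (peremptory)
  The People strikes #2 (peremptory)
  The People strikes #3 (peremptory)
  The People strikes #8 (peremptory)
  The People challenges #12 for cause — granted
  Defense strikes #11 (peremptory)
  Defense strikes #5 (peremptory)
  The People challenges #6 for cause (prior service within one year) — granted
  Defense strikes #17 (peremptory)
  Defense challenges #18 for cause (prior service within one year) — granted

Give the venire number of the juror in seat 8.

Removed: #1, #2, #3, #4, #5, #6, #8, #11, #12, #17, #18.
Seating in order: seats 1–8 → #7, #9, #10, #13, #14, #15, #16, #19.
So seat 8 is #19.

19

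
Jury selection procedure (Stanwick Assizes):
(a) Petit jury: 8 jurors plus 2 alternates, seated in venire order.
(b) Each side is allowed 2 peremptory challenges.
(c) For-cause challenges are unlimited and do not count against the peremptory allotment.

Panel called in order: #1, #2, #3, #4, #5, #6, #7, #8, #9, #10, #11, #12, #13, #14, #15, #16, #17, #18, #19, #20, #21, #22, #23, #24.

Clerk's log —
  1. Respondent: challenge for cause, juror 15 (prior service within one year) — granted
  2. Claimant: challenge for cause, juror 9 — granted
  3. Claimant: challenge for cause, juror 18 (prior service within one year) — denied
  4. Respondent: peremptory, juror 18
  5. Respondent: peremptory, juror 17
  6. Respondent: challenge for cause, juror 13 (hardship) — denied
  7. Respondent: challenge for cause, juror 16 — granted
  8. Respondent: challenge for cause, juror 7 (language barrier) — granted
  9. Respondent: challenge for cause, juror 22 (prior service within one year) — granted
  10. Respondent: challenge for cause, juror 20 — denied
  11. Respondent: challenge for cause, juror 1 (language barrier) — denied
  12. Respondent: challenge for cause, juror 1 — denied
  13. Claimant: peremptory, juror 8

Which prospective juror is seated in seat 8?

11

Removed: #7, #8, #9, #15, #16, #17, #18, #22. (#1, #13, #20 stay — for-cause denied.)
Seating in order: seats 1–8 → #1, #2, #3, #4, #5, #6, #10, #11; alternates → #12, #13.
So seat 8 is #11.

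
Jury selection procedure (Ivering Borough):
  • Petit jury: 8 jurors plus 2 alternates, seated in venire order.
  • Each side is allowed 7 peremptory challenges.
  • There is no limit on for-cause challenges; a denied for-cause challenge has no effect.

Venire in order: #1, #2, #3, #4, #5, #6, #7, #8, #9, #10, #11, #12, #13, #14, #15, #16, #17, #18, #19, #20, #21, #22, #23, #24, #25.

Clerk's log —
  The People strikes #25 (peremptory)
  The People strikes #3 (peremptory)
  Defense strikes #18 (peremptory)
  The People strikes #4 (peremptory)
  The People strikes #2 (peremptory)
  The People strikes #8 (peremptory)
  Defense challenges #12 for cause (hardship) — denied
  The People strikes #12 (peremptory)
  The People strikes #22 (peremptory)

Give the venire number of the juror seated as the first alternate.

14

Removed: #2, #3, #4, #8, #12, #18, #22, #25.
Seating in order: seats 1–8 → #1, #5, #6, #7, #9, #10, #11, #13; alternates → #14, #15.
So alternate 1 is #14.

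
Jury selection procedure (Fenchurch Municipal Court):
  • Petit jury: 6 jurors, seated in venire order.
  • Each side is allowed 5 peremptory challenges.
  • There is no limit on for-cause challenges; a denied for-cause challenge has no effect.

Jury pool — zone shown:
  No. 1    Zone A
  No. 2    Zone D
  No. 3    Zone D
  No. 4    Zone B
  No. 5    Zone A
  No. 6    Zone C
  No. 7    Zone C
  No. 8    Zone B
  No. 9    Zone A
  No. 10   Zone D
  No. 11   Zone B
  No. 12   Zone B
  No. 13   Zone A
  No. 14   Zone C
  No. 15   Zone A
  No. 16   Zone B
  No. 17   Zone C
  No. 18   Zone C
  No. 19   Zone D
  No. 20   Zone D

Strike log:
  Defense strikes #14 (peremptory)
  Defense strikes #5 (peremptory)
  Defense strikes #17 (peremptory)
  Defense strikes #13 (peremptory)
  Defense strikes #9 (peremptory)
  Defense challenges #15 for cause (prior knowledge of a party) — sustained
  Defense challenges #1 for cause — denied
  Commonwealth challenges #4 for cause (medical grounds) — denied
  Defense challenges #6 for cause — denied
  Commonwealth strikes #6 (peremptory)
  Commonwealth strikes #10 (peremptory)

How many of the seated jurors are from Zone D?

2

Removed: #5, #6, #9, #10, #13, #14, #15, #17.
Seated jurors 1–6: #1, #2, #3, #4, #7, #8.
Of those, in Zone D: #2, #3 → 2.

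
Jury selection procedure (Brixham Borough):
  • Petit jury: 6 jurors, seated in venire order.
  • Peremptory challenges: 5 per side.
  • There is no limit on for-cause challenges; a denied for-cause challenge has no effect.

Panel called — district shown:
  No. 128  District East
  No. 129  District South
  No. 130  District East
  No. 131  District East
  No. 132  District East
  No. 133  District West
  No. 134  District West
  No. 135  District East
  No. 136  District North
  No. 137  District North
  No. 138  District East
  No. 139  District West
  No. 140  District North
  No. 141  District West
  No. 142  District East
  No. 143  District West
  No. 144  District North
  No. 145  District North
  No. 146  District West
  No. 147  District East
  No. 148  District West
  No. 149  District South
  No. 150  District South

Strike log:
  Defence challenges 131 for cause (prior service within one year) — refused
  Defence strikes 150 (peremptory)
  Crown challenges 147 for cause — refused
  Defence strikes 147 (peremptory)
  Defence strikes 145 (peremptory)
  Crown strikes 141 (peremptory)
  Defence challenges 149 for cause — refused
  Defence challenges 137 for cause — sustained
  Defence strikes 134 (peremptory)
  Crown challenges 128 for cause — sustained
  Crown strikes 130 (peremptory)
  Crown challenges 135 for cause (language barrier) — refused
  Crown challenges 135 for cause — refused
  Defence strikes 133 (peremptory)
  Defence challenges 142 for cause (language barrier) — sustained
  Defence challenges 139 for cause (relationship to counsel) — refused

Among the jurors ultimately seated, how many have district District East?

Removed: #128, #130, #133, #134, #137, #141, #142, #145, #147, #150.
Seated jurors 1–6: #129, #131, #132, #135, #136, #138.
Of those, in District East: #131, #132, #135, #138 → 4.

4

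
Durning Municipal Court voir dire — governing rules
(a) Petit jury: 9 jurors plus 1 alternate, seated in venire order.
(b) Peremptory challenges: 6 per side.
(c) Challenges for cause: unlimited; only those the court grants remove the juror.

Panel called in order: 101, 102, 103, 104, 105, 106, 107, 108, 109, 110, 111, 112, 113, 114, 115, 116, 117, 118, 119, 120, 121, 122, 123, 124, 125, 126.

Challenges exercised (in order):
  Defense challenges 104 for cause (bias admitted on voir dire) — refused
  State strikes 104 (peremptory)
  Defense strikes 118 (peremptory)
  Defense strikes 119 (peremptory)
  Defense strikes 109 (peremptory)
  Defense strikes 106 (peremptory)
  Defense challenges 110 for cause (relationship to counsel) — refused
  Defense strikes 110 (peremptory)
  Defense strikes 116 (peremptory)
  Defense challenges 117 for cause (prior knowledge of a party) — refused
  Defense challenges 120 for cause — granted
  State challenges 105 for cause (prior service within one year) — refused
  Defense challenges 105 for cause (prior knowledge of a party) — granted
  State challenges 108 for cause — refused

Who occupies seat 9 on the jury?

Removed: #104, #105, #106, #109, #110, #116, #118, #119, #120. (#108, #117 stay — for-cause denied.)
Seating in order: seats 1–9 → #101, #102, #103, #107, #108, #111, #112, #113, #114; alternates → #115.
So seat 9 is #114.

114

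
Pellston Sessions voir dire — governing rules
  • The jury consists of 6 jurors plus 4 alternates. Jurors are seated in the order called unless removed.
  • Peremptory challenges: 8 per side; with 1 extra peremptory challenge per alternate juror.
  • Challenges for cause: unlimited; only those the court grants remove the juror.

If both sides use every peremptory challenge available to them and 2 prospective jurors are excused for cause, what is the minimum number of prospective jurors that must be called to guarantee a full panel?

Seats to fill: 6 + 4 alternates = 10.
Peremptories: 8 + 1×4 = 12 per side × 2 sides = 24.
For-cause removals: 2.
Minimum venire: 10 + 24 + 2 = 36.

36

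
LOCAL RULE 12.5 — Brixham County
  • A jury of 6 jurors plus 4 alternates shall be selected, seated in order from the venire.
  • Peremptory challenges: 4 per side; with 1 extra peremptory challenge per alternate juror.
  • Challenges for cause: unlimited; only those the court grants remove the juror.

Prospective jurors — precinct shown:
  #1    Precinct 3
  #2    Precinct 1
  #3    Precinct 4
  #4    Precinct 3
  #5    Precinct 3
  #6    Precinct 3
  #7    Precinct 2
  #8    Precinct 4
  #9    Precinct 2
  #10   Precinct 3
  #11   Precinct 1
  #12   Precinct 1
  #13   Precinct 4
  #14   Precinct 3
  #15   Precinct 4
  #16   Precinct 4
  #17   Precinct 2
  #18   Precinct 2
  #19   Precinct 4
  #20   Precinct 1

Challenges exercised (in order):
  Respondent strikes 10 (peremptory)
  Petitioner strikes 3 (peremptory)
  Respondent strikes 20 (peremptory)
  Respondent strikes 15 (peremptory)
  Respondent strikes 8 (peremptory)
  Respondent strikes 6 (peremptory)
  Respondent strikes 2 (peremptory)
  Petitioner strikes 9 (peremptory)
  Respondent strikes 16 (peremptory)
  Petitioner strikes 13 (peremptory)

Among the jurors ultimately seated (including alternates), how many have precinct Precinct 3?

Removed: #2, #3, #6, #8, #9, #10, #13, #15, #16, #20.
Seated (10 incl. alternates): #1, #4, #5, #7, #11, #12, #14, #17, #18, #19.
Of those, in Precinct 3: #1, #4, #5, #14 → 4.

4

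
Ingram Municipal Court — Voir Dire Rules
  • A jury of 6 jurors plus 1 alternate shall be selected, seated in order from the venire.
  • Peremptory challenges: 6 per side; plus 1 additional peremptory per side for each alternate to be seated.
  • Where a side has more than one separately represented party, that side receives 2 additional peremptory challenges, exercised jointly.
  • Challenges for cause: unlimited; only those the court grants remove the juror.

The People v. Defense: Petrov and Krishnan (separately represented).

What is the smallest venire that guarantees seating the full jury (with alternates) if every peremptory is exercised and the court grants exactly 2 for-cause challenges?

25

Seats to fill: 6 + 1 alternates = 7.
Peremptories — The People: 6 + 1×1 = 7; Defense: 6 + 1×1 + 2 = 9; total 16.
For-cause removals: 2.
Minimum venire: 7 + 16 + 2 = 25.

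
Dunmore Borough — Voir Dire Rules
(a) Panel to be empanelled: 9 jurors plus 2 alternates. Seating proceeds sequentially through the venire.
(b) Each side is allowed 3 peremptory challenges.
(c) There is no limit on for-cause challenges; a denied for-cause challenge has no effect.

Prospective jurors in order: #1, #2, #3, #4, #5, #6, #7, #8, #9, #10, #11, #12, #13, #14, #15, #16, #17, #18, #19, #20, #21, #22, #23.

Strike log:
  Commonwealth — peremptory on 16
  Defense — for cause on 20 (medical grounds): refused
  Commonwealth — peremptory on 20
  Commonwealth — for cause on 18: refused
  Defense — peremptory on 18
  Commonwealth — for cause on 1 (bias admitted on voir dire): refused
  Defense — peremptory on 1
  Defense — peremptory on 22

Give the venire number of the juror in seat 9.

Removed: #1, #16, #18, #20, #22.
Seating in order: seats 1–9 → #2, #3, #4, #5, #6, #7, #8, #9, #10; alternates → #11, #12.
So seat 9 is #10.

10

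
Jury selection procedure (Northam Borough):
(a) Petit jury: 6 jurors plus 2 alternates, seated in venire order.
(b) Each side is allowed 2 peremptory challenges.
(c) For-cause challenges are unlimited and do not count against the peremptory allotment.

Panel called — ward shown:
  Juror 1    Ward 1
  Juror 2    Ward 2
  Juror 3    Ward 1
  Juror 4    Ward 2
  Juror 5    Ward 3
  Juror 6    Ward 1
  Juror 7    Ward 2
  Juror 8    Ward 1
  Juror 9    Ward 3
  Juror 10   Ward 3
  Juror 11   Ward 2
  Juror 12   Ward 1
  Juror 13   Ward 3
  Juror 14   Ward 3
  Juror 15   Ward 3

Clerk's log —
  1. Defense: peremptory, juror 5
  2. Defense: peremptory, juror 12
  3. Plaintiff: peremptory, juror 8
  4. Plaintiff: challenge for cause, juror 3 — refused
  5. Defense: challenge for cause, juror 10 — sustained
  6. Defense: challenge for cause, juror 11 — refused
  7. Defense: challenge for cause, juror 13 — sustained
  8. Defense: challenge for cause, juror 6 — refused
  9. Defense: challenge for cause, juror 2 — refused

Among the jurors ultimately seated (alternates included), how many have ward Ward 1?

Removed: #5, #8, #10, #12, #13.
Seated (8 incl. alternates): #1, #2, #3, #4, #6, #7, #9, #11.
Of those, in Ward 1: #1, #3, #6 → 3.

3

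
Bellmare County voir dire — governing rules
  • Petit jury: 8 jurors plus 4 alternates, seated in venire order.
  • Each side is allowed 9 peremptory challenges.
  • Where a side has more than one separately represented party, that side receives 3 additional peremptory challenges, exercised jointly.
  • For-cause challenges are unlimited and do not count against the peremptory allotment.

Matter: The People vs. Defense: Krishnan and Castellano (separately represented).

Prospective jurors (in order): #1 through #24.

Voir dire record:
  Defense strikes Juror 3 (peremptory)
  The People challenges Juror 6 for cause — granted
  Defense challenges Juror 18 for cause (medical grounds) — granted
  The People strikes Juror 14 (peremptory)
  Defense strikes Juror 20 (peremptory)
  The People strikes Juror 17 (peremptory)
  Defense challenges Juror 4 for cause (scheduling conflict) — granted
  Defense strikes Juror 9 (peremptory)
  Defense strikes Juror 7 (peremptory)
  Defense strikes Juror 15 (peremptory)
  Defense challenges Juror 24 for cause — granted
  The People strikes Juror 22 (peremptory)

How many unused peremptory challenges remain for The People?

The People allotment: 9.
The People peremptories used: #14, #17, #22 — 3 (the for-cause on #6 doesn't count).
Remaining: 9 − 3 = 6.

6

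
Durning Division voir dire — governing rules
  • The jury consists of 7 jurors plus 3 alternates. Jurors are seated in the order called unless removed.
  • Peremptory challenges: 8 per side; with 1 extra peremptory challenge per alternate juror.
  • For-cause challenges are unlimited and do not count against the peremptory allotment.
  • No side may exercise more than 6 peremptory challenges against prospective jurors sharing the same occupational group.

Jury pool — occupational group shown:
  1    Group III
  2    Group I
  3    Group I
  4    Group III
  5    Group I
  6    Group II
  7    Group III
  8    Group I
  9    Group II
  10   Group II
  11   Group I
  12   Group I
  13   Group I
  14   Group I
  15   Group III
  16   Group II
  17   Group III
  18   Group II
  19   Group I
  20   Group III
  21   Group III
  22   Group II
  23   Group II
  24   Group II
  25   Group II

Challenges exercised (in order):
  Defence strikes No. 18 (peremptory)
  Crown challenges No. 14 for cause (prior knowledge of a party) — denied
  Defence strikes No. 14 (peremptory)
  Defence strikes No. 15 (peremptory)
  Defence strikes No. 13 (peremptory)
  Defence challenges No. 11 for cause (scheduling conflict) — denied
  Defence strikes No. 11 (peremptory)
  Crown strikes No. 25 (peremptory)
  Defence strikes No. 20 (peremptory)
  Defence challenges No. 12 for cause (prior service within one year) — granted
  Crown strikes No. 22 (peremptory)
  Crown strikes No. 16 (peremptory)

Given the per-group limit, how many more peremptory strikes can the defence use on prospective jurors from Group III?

Defence peremptories so far: #18, #14, #15, #13, #11, #20 — 6 of 11 used, 5 left overall.
Against Group III: #15, #20 — 2 used; per-group cap 6 leaves 4.
Binding limit: min(5, 4) = 4.

4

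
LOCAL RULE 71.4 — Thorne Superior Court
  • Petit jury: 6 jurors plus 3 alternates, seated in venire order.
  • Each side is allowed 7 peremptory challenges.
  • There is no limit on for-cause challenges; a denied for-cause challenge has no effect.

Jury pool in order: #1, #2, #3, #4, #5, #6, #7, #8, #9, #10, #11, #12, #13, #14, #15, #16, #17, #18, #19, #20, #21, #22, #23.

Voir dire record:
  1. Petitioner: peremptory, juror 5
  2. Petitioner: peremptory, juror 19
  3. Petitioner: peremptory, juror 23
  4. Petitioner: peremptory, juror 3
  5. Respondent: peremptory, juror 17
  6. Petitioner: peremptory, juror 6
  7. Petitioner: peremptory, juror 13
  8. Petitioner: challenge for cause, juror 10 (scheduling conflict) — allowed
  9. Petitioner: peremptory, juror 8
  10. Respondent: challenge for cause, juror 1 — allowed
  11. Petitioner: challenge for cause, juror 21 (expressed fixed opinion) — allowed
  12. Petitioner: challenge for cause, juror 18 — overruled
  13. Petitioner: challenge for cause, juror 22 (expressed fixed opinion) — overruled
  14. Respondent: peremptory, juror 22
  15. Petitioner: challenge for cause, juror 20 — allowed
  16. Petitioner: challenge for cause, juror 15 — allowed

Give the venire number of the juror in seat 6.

Removed: #1, #3, #5, #6, #8, #10, #13, #15, #17, #19, #20, #21, #22, #23. (#18 stays — for-cause denied.)
Seating in order: seats 1–6 → #2, #4, #7, #9, #11, #12; alternates → #14, #16, #18.
So seat 6 is #12.

12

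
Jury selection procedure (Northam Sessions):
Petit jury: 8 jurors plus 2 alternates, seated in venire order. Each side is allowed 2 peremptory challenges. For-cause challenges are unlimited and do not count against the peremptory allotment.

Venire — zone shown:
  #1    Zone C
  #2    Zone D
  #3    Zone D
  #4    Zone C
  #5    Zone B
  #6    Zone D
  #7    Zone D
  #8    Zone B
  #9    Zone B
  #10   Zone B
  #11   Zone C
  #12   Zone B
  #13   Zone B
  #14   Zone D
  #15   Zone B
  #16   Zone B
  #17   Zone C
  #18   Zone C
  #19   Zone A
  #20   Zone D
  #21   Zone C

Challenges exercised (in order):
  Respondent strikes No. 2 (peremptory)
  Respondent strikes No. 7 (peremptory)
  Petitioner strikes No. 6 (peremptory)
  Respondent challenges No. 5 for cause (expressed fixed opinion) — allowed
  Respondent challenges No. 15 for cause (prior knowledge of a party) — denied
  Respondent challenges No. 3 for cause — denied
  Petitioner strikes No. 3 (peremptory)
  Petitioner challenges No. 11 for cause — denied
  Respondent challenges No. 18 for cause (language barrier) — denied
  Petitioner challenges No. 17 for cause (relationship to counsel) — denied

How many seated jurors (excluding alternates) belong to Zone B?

5

Removed: #2, #3, #5, #6, #7.
Seated jurors 1–8: #1, #4, #8, #9, #10, #11, #12, #13 (alternates #14, #15 not counted).
Of those, in Zone B: #8, #9, #10, #12, #13 → 5.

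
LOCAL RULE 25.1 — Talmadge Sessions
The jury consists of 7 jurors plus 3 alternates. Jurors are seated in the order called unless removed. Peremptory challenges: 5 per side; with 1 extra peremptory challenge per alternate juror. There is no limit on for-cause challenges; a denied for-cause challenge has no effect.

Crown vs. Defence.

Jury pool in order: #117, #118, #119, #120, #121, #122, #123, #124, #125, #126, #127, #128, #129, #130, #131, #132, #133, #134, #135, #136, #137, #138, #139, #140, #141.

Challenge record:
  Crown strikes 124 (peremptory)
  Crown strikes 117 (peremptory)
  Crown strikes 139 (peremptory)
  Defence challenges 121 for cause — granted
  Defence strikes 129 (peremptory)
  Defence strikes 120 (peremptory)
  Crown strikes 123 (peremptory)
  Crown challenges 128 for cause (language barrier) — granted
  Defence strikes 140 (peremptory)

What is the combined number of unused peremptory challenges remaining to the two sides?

9

Crown allotment: 5 base + 1 × 3 alternates = 8. Defence allotment: 5 base + 1 × 3 alternates = 8.
Crown peremptories used: #124, #117, #139, #123 — 4 (the for-cause on #128 doesn't count).
Defence peremptories used: #129, #120, #140 — 3 (the for-cause on #121 doesn't count).
Remaining: (8 − 4) + (8 − 3) = 9.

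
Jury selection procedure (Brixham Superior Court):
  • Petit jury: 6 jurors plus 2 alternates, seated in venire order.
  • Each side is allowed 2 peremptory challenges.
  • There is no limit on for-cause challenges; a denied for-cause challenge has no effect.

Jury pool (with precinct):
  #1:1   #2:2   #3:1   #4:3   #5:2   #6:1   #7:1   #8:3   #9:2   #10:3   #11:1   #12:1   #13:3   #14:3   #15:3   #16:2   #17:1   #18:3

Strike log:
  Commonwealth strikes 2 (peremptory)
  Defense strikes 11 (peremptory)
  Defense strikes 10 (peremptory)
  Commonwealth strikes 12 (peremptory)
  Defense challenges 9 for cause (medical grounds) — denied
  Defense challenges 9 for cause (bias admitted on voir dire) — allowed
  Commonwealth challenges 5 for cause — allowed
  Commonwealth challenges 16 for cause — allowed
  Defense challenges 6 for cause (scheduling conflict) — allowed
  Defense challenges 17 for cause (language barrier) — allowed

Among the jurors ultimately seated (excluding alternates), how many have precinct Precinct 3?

Removed: #2, #5, #6, #9, #10, #11, #12, #16, #17.
Seated jurors 1–6: #1, #3, #4, #7, #8, #13 (alternates #14, #15 not counted).
Of those, in Precinct 3: #4, #8, #13 → 3.

3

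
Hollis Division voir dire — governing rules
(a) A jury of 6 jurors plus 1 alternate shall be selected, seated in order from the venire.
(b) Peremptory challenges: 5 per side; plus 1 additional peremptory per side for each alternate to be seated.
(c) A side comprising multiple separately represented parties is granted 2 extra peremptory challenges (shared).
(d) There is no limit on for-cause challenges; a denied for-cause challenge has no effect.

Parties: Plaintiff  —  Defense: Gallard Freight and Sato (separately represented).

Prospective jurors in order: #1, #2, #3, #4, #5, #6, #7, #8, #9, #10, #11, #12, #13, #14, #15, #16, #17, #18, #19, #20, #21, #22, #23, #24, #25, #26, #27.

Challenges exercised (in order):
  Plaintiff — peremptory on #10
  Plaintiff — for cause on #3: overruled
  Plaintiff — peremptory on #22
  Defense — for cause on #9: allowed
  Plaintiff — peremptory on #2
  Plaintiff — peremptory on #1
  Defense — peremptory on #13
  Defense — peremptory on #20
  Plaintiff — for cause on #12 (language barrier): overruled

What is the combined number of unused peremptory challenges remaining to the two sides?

8

Plaintiff allotment: 5 base + 1 × 1 alternate = 6. Defense allotment: 5 base + 1 × 1 alternate + 2 multi-party = 8.
Plaintiff peremptories used: #10, #22, #2, #1 — 4 (for-cause on #3, #12 don't count).
Defense peremptories used: #13, #20 — 2 (the for-cause on #9 doesn't count).
Remaining: (6 − 4) + (8 − 2) = 8.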